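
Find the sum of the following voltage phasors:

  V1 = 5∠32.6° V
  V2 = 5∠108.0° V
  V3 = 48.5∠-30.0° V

Step 1 — Convert each phasor to rectangular form:
  V1 = 5·(cos(32.6°) + j·sin(32.6°)) = 4.212 + j2.694 V
  V2 = 5·(cos(108.0°) + j·sin(108.0°)) = -1.545 + j4.755 V
  V3 = 48.5·(cos(-30.0°) + j·sin(-30.0°)) = 42 - j24.25 V
Step 2 — Sum components: V_total = 44.67 - j16.8 V.
Step 3 — Convert to polar: |V_total| = 47.72 V, ∠V_total = -20.6°.

V_total = 47.72∠-20.6° V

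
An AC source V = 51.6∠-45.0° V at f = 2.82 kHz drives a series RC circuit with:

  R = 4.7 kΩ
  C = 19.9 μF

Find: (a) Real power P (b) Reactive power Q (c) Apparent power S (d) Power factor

Step 1 — Angular frequency: ω = 2π·f = 2π·2820 = 1.772e+04 rad/s.
Step 2 — Component impedances:
  R: Z = R = 4700 Ω
  C: Z = 1/(jωC) = -j/(ω·C) = 0 - j2.836 Ω
Step 3 — Series combination: Z_total = R + C = 4700 - j2.836 Ω = 4700∠-0.0° Ω.
Step 4 — Source phasor: V = 51.6∠-45.0° V = 36.49 - j36.49 V.
Step 5 — Current: I = V / Z = 0.007768 - j0.007758 A = 0.01098∠-45.0° A.
Step 6 — Complex power: S = V·I* = 0.5665 - j0.0003418 VA.
Step 7 — Real power: P = Re(S) = 0.5665 W.
Step 8 — Reactive power: Q = Im(S) = -0.0003418 VAR.
Step 9 — Apparent power: |S| = 0.5665 VA.
Step 10 — Power factor: PF = P/|S| = 1 (leading).

(a) P = 0.5665 W  (b) Q = -0.0003418 VAR  (c) S = 0.5665 VA  (d) PF = 1 (leading)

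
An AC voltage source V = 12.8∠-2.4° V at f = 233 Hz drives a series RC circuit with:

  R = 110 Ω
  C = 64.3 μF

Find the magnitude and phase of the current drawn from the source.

Step 1 — Angular frequency: ω = 2π·f = 2π·233 = 1464 rad/s.
Step 2 — Component impedances:
  R: Z = R = 110 Ω
  C: Z = 1/(jωC) = -j/(ω·C) = 0 - j10.62 Ω
Step 3 — Series combination: Z_total = R + C = 110 - j10.62 Ω = 110.5∠-5.5° Ω.
Step 4 — Source phasor: V = 12.8∠-2.4° V = 12.79 - j0.536 V.
Step 5 — Ohm's law: I = V / Z_total = (12.79 - j0.536) / (110 - j10.62) = 0.1157 + j0.006296 A.
Step 6 — Convert to polar: |I| = 0.1158 A, ∠I = 3.1°.

I = 0.1158∠3.1° A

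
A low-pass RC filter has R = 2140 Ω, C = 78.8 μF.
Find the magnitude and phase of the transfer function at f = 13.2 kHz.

Step 1 — Angular frequency: ω = 2π·1.32e+04 = 8.294e+04 rad/s.
Step 2 — Transfer function: H(jω) = 1/(1 + jωRC).
Step 3 — Denominator: 1 + jωRC = 1 + j·8.294e+04·2140·7.88e-05 = 1 + j1.399e+04.
Step 4 — H = 5.112e-09 - j7.15e-05.
Step 5 — Magnitude: |H| = 7.15e-05 (-82.9 dB); phase: φ = -90.0°.

|H| = 7.15e-05 (-82.9 dB), φ = -90.0°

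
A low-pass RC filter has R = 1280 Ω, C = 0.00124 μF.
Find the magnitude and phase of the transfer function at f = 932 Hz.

Step 1 — Angular frequency: ω = 2π·932 = 5856 rad/s.
Step 2 — Transfer function: H(jω) = 1/(1 + jωRC).
Step 3 — Denominator: 1 + jωRC = 1 + j·5856·1280·1.24e-09 = 1 + j0.009295.
Step 4 — H = 0.9999 - j0.009294.
Step 5 — Magnitude: |H| = 1 (-0.0 dB); phase: φ = -0.5°.

|H| = 1 (-0.0 dB), φ = -0.5°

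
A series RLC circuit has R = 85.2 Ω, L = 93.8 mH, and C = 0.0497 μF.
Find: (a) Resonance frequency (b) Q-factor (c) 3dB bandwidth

Step 1 — Resonance condition Im(Z)=0 gives ω₀ = 1/√(LC).
Step 2 — ω₀ = 1/√(0.0938·4.97e-08) = 1.465e+04 rad/s.
Step 3 — f₀ = ω₀/(2π) = 2331 Hz.
Step 4 — Series Q: Q = ω₀L/R = 1.465e+04·0.0938/85.2 = 16.12.
Step 5 — 3dB bandwidth: Δω = ω₀/Q = 908.3 rad/s; BW = Δω/(2π) = 144.6 Hz.

(a) f₀ = 2331 Hz  (b) Q = 16.12  (c) BW = 144.6 Hz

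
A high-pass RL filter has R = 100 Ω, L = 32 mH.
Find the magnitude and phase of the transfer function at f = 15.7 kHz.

Step 1 — Angular frequency: ω = 2π·1.57e+04 = 9.865e+04 rad/s.
Step 2 — Transfer function: H(jω) = jωL/(R + jωL).
Step 3 — Numerator jωL = j·3157; denominator R + jωL = 100 + j3157.
Step 4 — H = 0.999 + j0.03165.
Step 5 — Magnitude: |H| = 0.9995 (-0.0 dB); phase: φ = 1.8°.

|H| = 0.9995 (-0.0 dB), φ = 1.8°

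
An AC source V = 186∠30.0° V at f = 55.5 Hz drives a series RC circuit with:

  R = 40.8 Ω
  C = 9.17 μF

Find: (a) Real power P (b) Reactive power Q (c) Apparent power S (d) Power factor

Step 1 — Angular frequency: ω = 2π·f = 2π·55.5 = 348.7 rad/s.
Step 2 — Component impedances:
  R: Z = R = 40.8 Ω
  C: Z = 1/(jωC) = -j/(ω·C) = 0 - j312.7 Ω
Step 3 — Series combination: Z_total = R + C = 40.8 - j312.7 Ω = 315.4∠-82.6° Ω.
Step 4 — Source phasor: V = 186∠30.0° V = 161.1 + j93 V.
Step 5 — Current: I = V / Z = -0.2263 + j0.5446 A = 0.5898∠112.6° A.
Step 6 — Complex power: S = V·I* = 14.19 - j108.8 VA.
Step 7 — Real power: P = Re(S) = 14.19 W.
Step 8 — Reactive power: Q = Im(S) = -108.8 VAR.
Step 9 — Apparent power: |S| = 109.7 VA.
Step 10 — Power factor: PF = P/|S| = 0.1294 (leading).

(a) P = 14.19 W  (b) Q = -108.8 VAR  (c) S = 109.7 VA  (d) PF = 0.1294 (leading)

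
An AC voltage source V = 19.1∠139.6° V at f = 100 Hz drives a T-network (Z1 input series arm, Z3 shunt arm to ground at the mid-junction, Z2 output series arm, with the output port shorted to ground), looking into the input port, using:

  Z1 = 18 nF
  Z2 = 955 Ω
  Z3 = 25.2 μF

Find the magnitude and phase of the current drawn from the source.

Step 1 — Angular frequency: ω = 2π·f = 2π·100 = 628.3 rad/s.
Step 2 — Component impedances:
  Z1: Z = 1/(jωC) = -j/(ω·C) = 0 - j8.842e+04 Ω
  Z2: Z = R = 955 Ω
  Z3: Z = 1/(jωC) = -j/(ω·C) = 0 - j63.16 Ω
Step 3 — With the output port shorted to ground, the output series arm Z2 runs from the junction to ground; the shunt arm Z3 also runs from the junction to ground. They appear in parallel: Z3 || Z2 = 4.159 - j62.88 Ω.
Step 4 — Series with input arm Z1: Z_in = Z1 + (Z3 || Z2) = 4.159 - j8.848e+04 Ω = 8.848e+04∠-90.0° Ω.
Step 5 — Source phasor: V = 19.1∠139.6° V = -14.55 + j12.38 V.
Step 6 — Ohm's law: I = V / Z_total = (-14.55 + j12.38) / (4.159 - j8.848e+04) = -0.0001399 - j0.0001644 A.
Step 7 — Convert to polar: |I| = 0.0002159 A, ∠I = -130.4°.

I = 0.0002159∠-130.4° A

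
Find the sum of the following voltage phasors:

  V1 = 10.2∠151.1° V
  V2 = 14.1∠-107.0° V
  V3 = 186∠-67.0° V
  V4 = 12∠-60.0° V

Step 1 — Convert each phasor to rectangular form:
  V1 = 10.2·(cos(151.1°) + j·sin(151.1°)) = -8.93 + j4.929 V
  V2 = 14.1·(cos(-107.0°) + j·sin(-107.0°)) = -4.122 - j13.48 V
  V3 = 186·(cos(-67.0°) + j·sin(-67.0°)) = 72.68 - j171.2 V
  V4 = 12·(cos(-60.0°) + j·sin(-60.0°)) = 6 - j10.39 V
Step 2 — Sum components: V_total = 65.62 - j190.2 V.
Step 3 — Convert to polar: |V_total| = 201.2 V, ∠V_total = -71.0°.

V_total = 201.2∠-71.0° V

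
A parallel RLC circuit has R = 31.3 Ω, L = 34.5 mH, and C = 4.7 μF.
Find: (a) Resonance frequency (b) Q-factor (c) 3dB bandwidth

Step 1 — Resonance: ω₀ = 1/√(LC) = 1/√(0.0345·4.7e-06) = 2483 rad/s.
Step 2 — f₀ = ω₀/(2π) = 395.2 Hz.
Step 3 — Parallel Q: Q = R/(ω₀L) = 31.3/(2483·0.0345) = 0.3653.
Step 4 — Bandwidth: Δω = ω₀/Q = 6798 rad/s; BW = Δω/(2π) = 1082 Hz.

(a) f₀ = 395.2 Hz  (b) Q = 0.3653  (c) BW = 1082 Hz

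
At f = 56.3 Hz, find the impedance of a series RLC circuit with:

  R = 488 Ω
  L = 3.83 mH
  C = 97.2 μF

Step 1 — Angular frequency: ω = 2π·f = 2π·56.3 = 353.7 rad/s.
Step 2 — Component impedances:
  R: Z = R = 488 Ω
  L: Z = jωL = j·353.7·0.00383 = 0 + j1.355 Ω
  C: Z = 1/(jωC) = -j/(ω·C) = 0 - j29.08 Ω
Step 3 — Series combination: Z_total = R + L + C = 488 - j27.73 Ω = 488.8∠-3.3° Ω.

Z = 488 - j27.73 Ω = 488.8∠-3.3° Ω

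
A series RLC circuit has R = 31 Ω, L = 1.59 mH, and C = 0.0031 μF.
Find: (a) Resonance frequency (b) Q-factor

Step 1 — Resonance condition Im(Z)=0 gives ω₀ = 1/√(LC).
Step 2 — ω₀ = 1/√(0.00159·3.1e-09) = 4.504e+05 rad/s.
Step 3 — f₀ = ω₀/(2π) = 7.169e+04 Hz.
Step 4 — Series Q: Q = ω₀L/R = 4.504e+05·0.00159/31 = 23.1.

(a) f₀ = 7.169e+04 Hz  (b) Q = 23.1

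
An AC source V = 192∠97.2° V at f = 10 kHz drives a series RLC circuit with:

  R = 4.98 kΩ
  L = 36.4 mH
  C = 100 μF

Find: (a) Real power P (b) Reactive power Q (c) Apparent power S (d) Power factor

Step 1 — Angular frequency: ω = 2π·f = 2π·1e+04 = 6.283e+04 rad/s.
Step 2 — Component impedances:
  R: Z = R = 4980 Ω
  L: Z = jωL = j·6.283e+04·0.0364 = 0 + j2287 Ω
  C: Z = 1/(jωC) = -j/(ω·C) = 0 - j0.1592 Ω
Step 3 — Series combination: Z_total = R + L + C = 4980 + j2287 Ω = 5480∠24.7° Ω.
Step 4 — Source phasor: V = 192∠97.2° V = -24.06 + j190.5 V.
Step 5 — Current: I = V / Z = 0.01052 + j0.03342 A = 0.03504∠72.5° A.
Step 6 — Complex power: S = V·I* = 6.113 + j2.807 VA.
Step 7 — Real power: P = Re(S) = 6.113 W.
Step 8 — Reactive power: Q = Im(S) = 2.807 VAR.
Step 9 — Apparent power: |S| = 6.727 VA.
Step 10 — Power factor: PF = P/|S| = 0.9088 (lagging).

(a) P = 6.113 W  (b) Q = 2.807 VAR  (c) S = 6.727 VA  (d) PF = 0.9088 (lagging)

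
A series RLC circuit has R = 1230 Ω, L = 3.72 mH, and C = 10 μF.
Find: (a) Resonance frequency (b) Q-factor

Step 1 — Resonance condition Im(Z)=0 gives ω₀ = 1/√(LC).
Step 2 — ω₀ = 1/√(0.00372·1e-05) = 5185 rad/s.
Step 3 — f₀ = ω₀/(2π) = 825.2 Hz.
Step 4 — Series Q: Q = ω₀L/R = 5185·0.00372/1230 = 0.01568.

(a) f₀ = 825.2 Hz  (b) Q = 0.01568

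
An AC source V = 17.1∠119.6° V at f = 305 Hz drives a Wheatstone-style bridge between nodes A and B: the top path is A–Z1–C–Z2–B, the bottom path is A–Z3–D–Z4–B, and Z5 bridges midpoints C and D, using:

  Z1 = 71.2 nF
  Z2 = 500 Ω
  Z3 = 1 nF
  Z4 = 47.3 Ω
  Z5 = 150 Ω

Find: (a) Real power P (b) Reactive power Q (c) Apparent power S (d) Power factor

Step 1 — Angular frequency: ω = 2π·f = 2π·305 = 1916 rad/s.
Step 2 — Component impedances:
  Z1: Z = 1/(jωC) = -j/(ω·C) = 0 - j7329 Ω
  Z2: Z = R = 500 Ω
  Z3: Z = 1/(jωC) = -j/(ω·C) = 0 - j5.218e+05 Ω
  Z4: Z = R = 47.3 Ω
  Z5: Z = R = 150 Ω
Step 3 — Bridge requires nodal analysis (the Z5 bridge couples midpoints C and D, so the two paths cannot be reduced to a simple series/parallel combination). Setting node B to ground and injecting 1 A at node A, the 3-node admittance system at A, C, D solves to V_A = Z_AB = 138.5 - j7227 Ω = 7229∠-88.9° Ω.
Step 4 — Source phasor: V = 17.1∠119.6° V = -8.446 + j14.87 V.
Step 5 — Current: I = V / Z = -0.002079 - j0.001129 A = 0.002366∠-151.5° A.
Step 6 — Complex power: S = V·I* = 0.0007751 - j0.04044 VA.
Step 7 — Real power: P = Re(S) = 0.0007751 W.
Step 8 — Reactive power: Q = Im(S) = -0.04044 VAR.
Step 9 — Apparent power: |S| = 0.04045 VA.
Step 10 — Power factor: PF = P/|S| = 0.01916 (leading).

(a) P = 0.0007751 W  (b) Q = -0.04044 VAR  (c) S = 0.04045 VA  (d) PF = 0.01916 (leading)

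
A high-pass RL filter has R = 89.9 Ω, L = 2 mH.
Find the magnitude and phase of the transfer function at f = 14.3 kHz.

Step 1 — Angular frequency: ω = 2π·1.43e+04 = 8.985e+04 rad/s.
Step 2 — Transfer function: H(jω) = jωL/(R + jωL).
Step 3 — Numerator jωL = j·179.7; denominator R + jωL = 89.9 + j179.7.
Step 4 — H = 0.7998 + j0.4001.
Step 5 — Magnitude: |H| = 0.8943 (-1.0 dB); phase: φ = 26.6°.

|H| = 0.8943 (-1.0 dB), φ = 26.6°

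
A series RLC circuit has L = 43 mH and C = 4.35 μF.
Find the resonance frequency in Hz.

Step 1 — Resonance condition Im(Z)=0 gives ω₀ = 1/√(LC).
Step 2 — ω₀ = 1/√(0.043·4.35e-06) = 2312 rad/s.
Step 3 — f₀ = ω₀/(2π) = 368 Hz.

f₀ = 368 Hz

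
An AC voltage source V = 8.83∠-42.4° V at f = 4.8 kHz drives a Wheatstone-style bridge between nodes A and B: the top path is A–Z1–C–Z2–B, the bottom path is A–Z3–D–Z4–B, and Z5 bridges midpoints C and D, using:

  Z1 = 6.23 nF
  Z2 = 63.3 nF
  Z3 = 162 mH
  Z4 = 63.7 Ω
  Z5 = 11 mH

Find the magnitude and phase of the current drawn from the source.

Step 1 — Angular frequency: ω = 2π·f = 2π·4800 = 3.016e+04 rad/s.
Step 2 — Component impedances:
  Z1: Z = 1/(jωC) = -j/(ω·C) = 0 - j5322 Ω
  Z2: Z = 1/(jωC) = -j/(ω·C) = 0 - j523.8 Ω
  Z3: Z = jωL = j·3.016e+04·0.162 = 0 + j4886 Ω
  Z4: Z = R = 63.7 Ω
  Z5: Z = jωL = j·3.016e+04·0.011 = 0 + j331.8 Ω
Step 3 — Bridge requires nodal analysis (the Z5 bridge couples midpoints C and D, so the two paths cannot be reduced to a simple series/parallel combination). Setting node B to ground and injecting 1 A at node A, the 3-node admittance system at A, C, D solves to V_A = Z_AB = 2.291e+04 - j4.438e+04 Ω = 4.994e+04∠-62.7° Ω.
Step 4 — Source phasor: V = 8.83∠-42.4° V = 6.521 - j5.954 V.
Step 5 — Ohm's law: I = V / Z_total = (6.521 - j5.954) / (2.291e+04 - j4.438e+04) = 0.0001658 + j6.132e-05 A.
Step 6 — Convert to polar: |I| = 0.0001768 A, ∠I = 20.3°.

I = 0.0001768∠20.3° A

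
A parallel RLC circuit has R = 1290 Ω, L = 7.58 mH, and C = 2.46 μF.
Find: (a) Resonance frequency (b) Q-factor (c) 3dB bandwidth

Step 1 — Resonance: ω₀ = 1/√(LC) = 1/√(0.00758·2.46e-06) = 7323 rad/s.
Step 2 — f₀ = ω₀/(2π) = 1166 Hz.
Step 3 — Parallel Q: Q = R/(ω₀L) = 1290/(7323·0.00758) = 23.24.
Step 4 — Bandwidth: Δω = ω₀/Q = 315.1 rad/s; BW = Δω/(2π) = 50.15 Hz.

(a) f₀ = 1166 Hz  (b) Q = 23.24  (c) BW = 50.15 Hz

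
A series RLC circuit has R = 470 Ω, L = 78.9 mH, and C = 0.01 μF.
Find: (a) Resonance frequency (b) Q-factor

Step 1 — Resonance condition Im(Z)=0 gives ω₀ = 1/√(LC).
Step 2 — ω₀ = 1/√(0.0789·1e-08) = 3.56e+04 rad/s.
Step 3 — f₀ = ω₀/(2π) = 5666 Hz.
Step 4 — Series Q: Q = ω₀L/R = 3.56e+04·0.0789/470 = 5.976.

(a) f₀ = 5666 Hz  (b) Q = 5.976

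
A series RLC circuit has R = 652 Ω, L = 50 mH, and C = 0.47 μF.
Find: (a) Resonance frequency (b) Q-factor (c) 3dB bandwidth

Step 1 — Resonance: ω₀ = 1/√(LC) = 1/√(0.05·4.7e-07) = 6523 rad/s.
Step 2 — f₀ = ω₀/(2π) = 1038 Hz.
Step 3 — Series Q: Q = ω₀L/R = 6523·0.05/652 = 0.5003.
Step 4 — Bandwidth: Δω = ω₀/Q = 1.304e+04 rad/s; BW = Δω/(2π) = 2075 Hz.

(a) f₀ = 1038 Hz  (b) Q = 0.5003  (c) BW = 2075 Hz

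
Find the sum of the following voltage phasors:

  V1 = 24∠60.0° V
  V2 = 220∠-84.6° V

Step 1 — Convert each phasor to rectangular form:
  V1 = 24·(cos(60.0°) + j·sin(60.0°)) = 12 + j20.78 V
  V2 = 220·(cos(-84.6°) + j·sin(-84.6°)) = 20.7 - j219 V
Step 2 — Sum components: V_total = 32.7 - j198.2 V.
Step 3 — Convert to polar: |V_total| = 200.9 V, ∠V_total = -80.6°.

V_total = 200.9∠-80.6° V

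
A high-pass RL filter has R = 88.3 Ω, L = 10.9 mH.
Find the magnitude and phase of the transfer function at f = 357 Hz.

Step 1 — Angular frequency: ω = 2π·357 = 2243 rad/s.
Step 2 — Transfer function: H(jω) = jωL/(R + jωL).
Step 3 — Numerator jωL = j·24.45; denominator R + jωL = 88.3 + j24.45.
Step 4 — H = 0.07121 + j0.2572.
Step 5 — Magnitude: |H| = 0.2669 (-11.5 dB); phase: φ = 74.5°.

|H| = 0.2669 (-11.5 dB), φ = 74.5°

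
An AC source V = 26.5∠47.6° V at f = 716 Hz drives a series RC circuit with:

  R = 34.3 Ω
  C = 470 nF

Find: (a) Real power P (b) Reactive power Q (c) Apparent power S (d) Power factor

Step 1 — Angular frequency: ω = 2π·f = 2π·716 = 4499 rad/s.
Step 2 — Component impedances:
  R: Z = R = 34.3 Ω
  C: Z = 1/(jωC) = -j/(ω·C) = 0 - j472.9 Ω
Step 3 — Series combination: Z_total = R + C = 34.3 - j472.9 Ω = 474.2∠-85.9° Ω.
Step 4 — Source phasor: V = 26.5∠47.6° V = 17.87 + j19.57 V.
Step 5 — Current: I = V / Z = -0.03843 + j0.04057 A = 0.05589∠133.5° A.
Step 6 — Complex power: S = V·I* = 0.1071 - j1.477 VA.
Step 7 — Real power: P = Re(S) = 0.1071 W.
Step 8 — Reactive power: Q = Im(S) = -1.477 VAR.
Step 9 — Apparent power: |S| = 1.481 VA.
Step 10 — Power factor: PF = P/|S| = 0.07233 (leading).

(a) P = 0.1071 W  (b) Q = -1.477 VAR  (c) S = 1.481 VA  (d) PF = 0.07233 (leading)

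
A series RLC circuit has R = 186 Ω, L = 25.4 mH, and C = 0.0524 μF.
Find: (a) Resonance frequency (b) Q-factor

Step 1 — Resonance condition Im(Z)=0 gives ω₀ = 1/√(LC).
Step 2 — ω₀ = 1/√(0.0254·5.24e-08) = 2.741e+04 rad/s.
Step 3 — f₀ = ω₀/(2π) = 4363 Hz.
Step 4 — Series Q: Q = ω₀L/R = 2.741e+04·0.0254/186 = 3.743.

(a) f₀ = 4363 Hz  (b) Q = 3.743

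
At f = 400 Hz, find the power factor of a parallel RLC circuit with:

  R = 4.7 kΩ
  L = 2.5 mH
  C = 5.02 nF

Step 1 — Angular frequency: ω = 2π·f = 2π·400 = 2513 rad/s.
Step 2 — Component impedances:
  R: Z = R = 4700 Ω
  L: Z = jωL = j·2513·0.0025 = 0 + j6.283 Ω
  C: Z = 1/(jωC) = -j/(ω·C) = 0 - j7.926e+04 Ω
Step 3 — Parallel combination: 1/Z_total = 1/R + 1/L + 1/C; Z_total = 0.008401 + j6.284 Ω = 6.284∠89.9° Ω.
Step 4 — Power factor: PF = cos(φ) = Re(Z)/|Z| = 0.008401/6.284 = 0.001337.
Step 5 — Type: Im(Z) = 6.284 ⇒ lagging (phase φ = 89.9°).

PF = 0.001337 (lagging, φ = 89.9°)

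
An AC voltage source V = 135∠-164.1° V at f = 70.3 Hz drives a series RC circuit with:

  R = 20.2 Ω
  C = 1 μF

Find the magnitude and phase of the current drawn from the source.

Step 1 — Angular frequency: ω = 2π·f = 2π·70.3 = 441.7 rad/s.
Step 2 — Component impedances:
  R: Z = R = 20.2 Ω
  C: Z = 1/(jωC) = -j/(ω·C) = 0 - j2264 Ω
Step 3 — Series combination: Z_total = R + C = 20.2 - j2264 Ω = 2264∠-89.5° Ω.
Step 4 — Source phasor: V = 135∠-164.1° V = -129.8 - j36.98 V.
Step 5 — Ohm's law: I = V / Z_total = (-129.8 - j36.98) / (20.2 - j2264) = 0.01582 - j0.05749 A.
Step 6 — Convert to polar: |I| = 0.05963 A, ∠I = -74.6°.

I = 0.05963∠-74.6° A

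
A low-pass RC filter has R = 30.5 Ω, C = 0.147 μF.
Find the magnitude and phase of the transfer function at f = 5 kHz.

Step 1 — Angular frequency: ω = 2π·5000 = 3.142e+04 rad/s.
Step 2 — Transfer function: H(jω) = 1/(1 + jωRC).
Step 3 — Denominator: 1 + jωRC = 1 + j·3.142e+04·30.5·1.47e-07 = 1 + j0.1409.
Step 4 — H = 0.9805 - j0.1381.
Step 5 — Magnitude: |H| = 0.9902 (-0.1 dB); phase: φ = -8.0°.

|H| = 0.9902 (-0.1 dB), φ = -8.0°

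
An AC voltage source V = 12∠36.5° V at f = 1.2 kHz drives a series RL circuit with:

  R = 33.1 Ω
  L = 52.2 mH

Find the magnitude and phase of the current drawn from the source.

Step 1 — Angular frequency: ω = 2π·f = 2π·1200 = 7540 rad/s.
Step 2 — Component impedances:
  R: Z = R = 33.1 Ω
  L: Z = jωL = j·7540·0.0522 = 0 + j393.6 Ω
Step 3 — Series combination: Z_total = R + L = 33.1 + j393.6 Ω = 395∠85.2° Ω.
Step 4 — Source phasor: V = 12∠36.5° V = 9.646 + j7.138 V.
Step 5 — Ohm's law: I = V / Z_total = (9.646 + j7.138) / (33.1 + j393.6) = 0.02006 - j0.02282 A.
Step 6 — Convert to polar: |I| = 0.03038 A, ∠I = -48.7°.

I = 0.03038∠-48.7° A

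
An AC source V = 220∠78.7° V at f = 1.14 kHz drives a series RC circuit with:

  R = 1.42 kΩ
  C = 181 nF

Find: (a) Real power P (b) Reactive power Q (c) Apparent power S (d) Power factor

Step 1 — Angular frequency: ω = 2π·f = 2π·1140 = 7163 rad/s.
Step 2 — Component impedances:
  R: Z = R = 1420 Ω
  C: Z = 1/(jωC) = -j/(ω·C) = 0 - j771.3 Ω
Step 3 — Series combination: Z_total = R + C = 1420 - j771.3 Ω = 1616∠-28.5° Ω.
Step 4 — Source phasor: V = 220∠78.7° V = 43.11 + j215.7 V.
Step 5 — Current: I = V / Z = -0.04028 + j0.13 A = 0.1361∠107.2° A.
Step 6 — Complex power: S = V·I* = 26.32 - j14.3 VA.
Step 7 — Real power: P = Re(S) = 26.32 W.
Step 8 — Reactive power: Q = Im(S) = -14.3 VAR.
Step 9 — Apparent power: |S| = 29.95 VA.
Step 10 — Power factor: PF = P/|S| = 0.8787 (leading).

(a) P = 26.32 W  (b) Q = -14.3 VAR  (c) S = 29.95 VA  (d) PF = 0.8787 (leading)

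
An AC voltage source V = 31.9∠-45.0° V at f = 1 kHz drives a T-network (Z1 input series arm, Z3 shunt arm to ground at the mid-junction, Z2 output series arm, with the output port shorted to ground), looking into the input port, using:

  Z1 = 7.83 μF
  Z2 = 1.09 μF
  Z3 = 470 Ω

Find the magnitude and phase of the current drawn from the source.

Step 1 — Angular frequency: ω = 2π·f = 2π·1000 = 6283 rad/s.
Step 2 — Component impedances:
  Z1: Z = 1/(jωC) = -j/(ω·C) = 0 - j20.33 Ω
  Z2: Z = 1/(jωC) = -j/(ω·C) = 0 - j146 Ω
  Z3: Z = R = 470 Ω
Step 3 — With the output port shorted to ground, the output series arm Z2 runs from the junction to ground; the shunt arm Z3 also runs from the junction to ground. They appear in parallel: Z3 || Z2 = 41.37 - j133.2 Ω.
Step 4 — Series with input arm Z1: Z_in = Z1 + (Z3 || Z2) = 41.37 - j153.5 Ω = 159∠-74.9° Ω.
Step 5 — Source phasor: V = 31.9∠-45.0° V = 22.56 - j22.56 V.
Step 6 — Ohm's law: I = V / Z_total = (22.56 - j22.56) / (41.37 - j153.5) = 0.1739 + j0.1001 A.
Step 7 — Convert to polar: |I| = 0.2007 A, ∠I = 29.9°.

I = 0.2007∠29.9° A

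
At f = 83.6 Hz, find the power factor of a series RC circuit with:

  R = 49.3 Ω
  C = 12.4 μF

Step 1 — Angular frequency: ω = 2π·f = 2π·83.6 = 525.3 rad/s.
Step 2 — Component impedances:
  R: Z = R = 49.3 Ω
  C: Z = 1/(jωC) = -j/(ω·C) = 0 - j153.5 Ω
Step 3 — Series combination: Z_total = R + C = 49.3 - j153.5 Ω = 161.3∠-72.2° Ω.
Step 4 — Power factor: PF = cos(φ) = Re(Z)/|Z| = 49.3/161.25 = 0.3057.
Step 5 — Type: Im(Z) = -153.5 ⇒ leading (phase φ = -72.2°).

PF = 0.3057 (leading, φ = -72.2°)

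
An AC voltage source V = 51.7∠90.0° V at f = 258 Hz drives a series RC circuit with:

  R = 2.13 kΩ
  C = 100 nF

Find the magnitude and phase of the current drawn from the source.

Step 1 — Angular frequency: ω = 2π·f = 2π·258 = 1621 rad/s.
Step 2 — Component impedances:
  R: Z = R = 2130 Ω
  C: Z = 1/(jωC) = -j/(ω·C) = 0 - j6169 Ω
Step 3 — Series combination: Z_total = R + C = 2130 - j6169 Ω = 6526∠-71.0° Ω.
Step 4 — Source phasor: V = 51.7∠90.0° V = 0 + j51.7 V.
Step 5 — Ohm's law: I = V / Z_total = (0 + j51.7) / (2130 - j6169) = -0.007488 + j0.002586 A.
Step 6 — Convert to polar: |I| = 0.007922 A, ∠I = 161.0°.

I = 0.007922∠161.0° A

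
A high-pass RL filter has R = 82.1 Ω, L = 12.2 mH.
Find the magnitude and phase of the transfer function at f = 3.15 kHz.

Step 1 — Angular frequency: ω = 2π·3150 = 1.979e+04 rad/s.
Step 2 — Transfer function: H(jω) = jωL/(R + jωL).
Step 3 — Numerator jωL = j·241.5; denominator R + jωL = 82.1 + j241.5.
Step 4 — H = 0.8964 + j0.3048.
Step 5 — Magnitude: |H| = 0.9468 (-0.5 dB); phase: φ = 18.8°.

|H| = 0.9468 (-0.5 dB), φ = 18.8°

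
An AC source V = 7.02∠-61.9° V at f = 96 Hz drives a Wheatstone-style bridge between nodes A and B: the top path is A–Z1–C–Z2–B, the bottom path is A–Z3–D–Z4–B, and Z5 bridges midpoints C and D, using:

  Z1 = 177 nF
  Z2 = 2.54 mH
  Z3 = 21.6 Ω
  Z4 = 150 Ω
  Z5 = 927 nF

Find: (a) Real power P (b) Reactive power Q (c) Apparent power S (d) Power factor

Step 1 — Angular frequency: ω = 2π·f = 2π·96 = 603.2 rad/s.
Step 2 — Component impedances:
  Z1: Z = 1/(jωC) = -j/(ω·C) = 0 - j9366 Ω
  Z2: Z = jωL = j·603.2·0.00254 = 0 + j1.532 Ω
  Z3: Z = R = 21.6 Ω
  Z4: Z = R = 150 Ω
  Z5: Z = 1/(jωC) = -j/(ω·C) = 0 - j1788 Ω
Step 3 — Bridge requires nodal analysis (the Z5 bridge couples midpoints C and D, so the two paths cannot be reduced to a simple series/parallel combination). Setting node B to ground and injecting 1 A at node A, the 3-node admittance system at A, C, D solves to V_A = Z_AB = 170 - j15.58 Ω = 170.8∠-5.2° Ω.
Step 4 — Source phasor: V = 7.02∠-61.9° V = 3.307 - j6.193 V.
Step 5 — Current: I = V / Z = 0.02259 - j0.03435 A = 0.04111∠-56.7° A.
Step 6 — Complex power: S = V·I* = 0.2874 - j0.02634 VA.
Step 7 — Real power: P = Re(S) = 0.2874 W.
Step 8 — Reactive power: Q = Im(S) = -0.02634 VAR.
Step 9 — Apparent power: |S| = 0.2886 VA.
Step 10 — Power factor: PF = P/|S| = 0.9958 (leading).

(a) P = 0.2874 W  (b) Q = -0.02634 VAR  (c) S = 0.2886 VA  (d) PF = 0.9958 (leading)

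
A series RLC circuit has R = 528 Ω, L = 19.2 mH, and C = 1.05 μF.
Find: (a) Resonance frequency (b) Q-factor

Step 1 — Resonance condition Im(Z)=0 gives ω₀ = 1/√(LC).
Step 2 — ω₀ = 1/√(0.0192·1.05e-06) = 7043 rad/s.
Step 3 — f₀ = ω₀/(2π) = 1121 Hz.
Step 4 — Series Q: Q = ω₀L/R = 7043·0.0192/528 = 0.2561.

(a) f₀ = 1121 Hz  (b) Q = 0.2561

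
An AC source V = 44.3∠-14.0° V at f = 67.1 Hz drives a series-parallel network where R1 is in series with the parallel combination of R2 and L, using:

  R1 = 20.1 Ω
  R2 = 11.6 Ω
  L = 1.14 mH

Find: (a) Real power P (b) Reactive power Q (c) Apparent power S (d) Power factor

Step 1 — Angular frequency: ω = 2π·f = 2π·67.1 = 421.6 rad/s.
Step 2 — Component impedances:
  R1: Z = R = 20.1 Ω
  R2: Z = R = 11.6 Ω
  L: Z = jωL = j·421.6·0.00114 = 0 + j0.4806 Ω
Step 3 — Parallel branch: R2 || L = 1/(1/R2 + 1/L) = 0.01988 + j0.4798 Ω.
Step 4 — Series with R1: Z_total = R1 + (R2 || L) = 20.12 + j0.4798 Ω = 20.13∠1.4° Ω.
Step 5 — Source phasor: V = 44.3∠-14.0° V = 42.98 - j10.72 V.
Step 6 — Current: I = V / Z = 2.122 - j0.5833 A = 2.201∠-15.4° A.
Step 7 — Complex power: S = V·I* = 97.48 + j2.325 VA.
Step 8 — Real power: P = Re(S) = 97.48 W.
Step 9 — Reactive power: Q = Im(S) = 2.325 VAR.
Step 10 — Apparent power: |S| = 97.51 VA.
Step 11 — Power factor: PF = P/|S| = 0.9997 (lagging).

(a) P = 97.48 W  (b) Q = 2.325 VAR  (c) S = 97.51 VA  (d) PF = 0.9997 (lagging)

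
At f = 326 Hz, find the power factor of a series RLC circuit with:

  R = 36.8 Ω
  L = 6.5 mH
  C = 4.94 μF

Step 1 — Angular frequency: ω = 2π·f = 2π·326 = 2048 rad/s.
Step 2 — Component impedances:
  R: Z = R = 36.8 Ω
  L: Z = jωL = j·2048·0.0065 = 0 + j13.31 Ω
  C: Z = 1/(jωC) = -j/(ω·C) = 0 - j98.83 Ω
Step 3 — Series combination: Z_total = R + L + C = 36.8 - j85.51 Ω = 93.1∠-66.7° Ω.
Step 4 — Power factor: PF = cos(φ) = Re(Z)/|Z| = 36.8/93.1 = 0.3953.
Step 5 — Type: Im(Z) = -85.51 ⇒ leading (phase φ = -66.7°).

PF = 0.3953 (leading, φ = -66.7°)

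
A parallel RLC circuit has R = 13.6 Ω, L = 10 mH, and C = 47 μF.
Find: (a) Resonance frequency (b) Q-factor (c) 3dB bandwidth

Step 1 — Resonance: ω₀ = 1/√(LC) = 1/√(0.01·4.7e-05) = 1459 rad/s.
Step 2 — f₀ = ω₀/(2π) = 232.2 Hz.
Step 3 — Parallel Q: Q = R/(ω₀L) = 13.6/(1459·0.01) = 0.9324.
Step 4 — Bandwidth: Δω = ω₀/Q = 1564 rad/s; BW = Δω/(2π) = 249 Hz.

(a) f₀ = 232.2 Hz  (b) Q = 0.9324  (c) BW = 249 Hz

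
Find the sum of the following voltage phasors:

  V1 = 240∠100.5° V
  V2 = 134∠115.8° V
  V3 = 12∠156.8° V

Step 1 — Convert each phasor to rectangular form:
  V1 = 240·(cos(100.5°) + j·sin(100.5°)) = -43.74 + j236 V
  V2 = 134·(cos(115.8°) + j·sin(115.8°)) = -58.32 + j120.6 V
  V3 = 12·(cos(156.8°) + j·sin(156.8°)) = -11.03 + j4.727 V
Step 2 — Sum components: V_total = -113.1 + j361.4 V.
Step 3 — Convert to polar: |V_total| = 378.6 V, ∠V_total = 107.4°.

V_total = 378.6∠107.4° V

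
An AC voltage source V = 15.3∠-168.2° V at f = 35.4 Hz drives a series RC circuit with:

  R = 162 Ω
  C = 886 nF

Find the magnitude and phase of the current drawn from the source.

Step 1 — Angular frequency: ω = 2π·f = 2π·35.4 = 222.4 rad/s.
Step 2 — Component impedances:
  R: Z = R = 162 Ω
  C: Z = 1/(jωC) = -j/(ω·C) = 0 - j5074 Ω
Step 3 — Series combination: Z_total = R + C = 162 - j5074 Ω = 5077∠-88.2° Ω.
Step 4 — Source phasor: V = 15.3∠-168.2° V = -14.98 - j3.129 V.
Step 5 — Ohm's law: I = V / Z_total = (-14.98 - j3.129) / (162 - j5074) = 0.0005218 - j0.002968 A.
Step 6 — Convert to polar: |I| = 0.003014 A, ∠I = -80.0°.

I = 0.003014∠-80.0° A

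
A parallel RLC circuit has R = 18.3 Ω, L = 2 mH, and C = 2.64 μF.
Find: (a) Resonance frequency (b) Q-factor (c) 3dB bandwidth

Step 1 — Resonance: ω₀ = 1/√(LC) = 1/√(0.002·2.64e-06) = 1.376e+04 rad/s.
Step 2 — f₀ = ω₀/(2π) = 2190 Hz.
Step 3 — Parallel Q: Q = R/(ω₀L) = 18.3/(1.376e+04·0.002) = 0.6649.
Step 4 — Bandwidth: Δω = ω₀/Q = 2.07e+04 rad/s; BW = Δω/(2π) = 3294 Hz.

(a) f₀ = 2190 Hz  (b) Q = 0.6649  (c) BW = 3294 Hz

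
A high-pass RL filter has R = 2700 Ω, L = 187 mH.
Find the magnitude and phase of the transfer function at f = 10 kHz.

Step 1 — Angular frequency: ω = 2π·1e+04 = 6.283e+04 rad/s.
Step 2 — Transfer function: H(jω) = jωL/(R + jωL).
Step 3 — Numerator jωL = j·1.175e+04; denominator R + jωL = 2700 + j1.175e+04.
Step 4 — H = 0.9498 + j0.2183.
Step 5 — Magnitude: |H| = 0.9746 (-0.2 dB); phase: φ = 12.9°.

|H| = 0.9746 (-0.2 dB), φ = 12.9°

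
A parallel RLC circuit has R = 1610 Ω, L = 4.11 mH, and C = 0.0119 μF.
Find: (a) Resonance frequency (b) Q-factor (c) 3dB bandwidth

Step 1 — Resonance: ω₀ = 1/√(LC) = 1/√(0.00411·1.19e-08) = 1.43e+05 rad/s.
Step 2 — f₀ = ω₀/(2π) = 2.276e+04 Hz.
Step 3 — Parallel Q: Q = R/(ω₀L) = 1610/(1.43e+05·0.00411) = 2.74.
Step 4 — Bandwidth: Δω = ω₀/Q = 5.219e+04 rad/s; BW = Δω/(2π) = 8307 Hz.

(a) f₀ = 2.276e+04 Hz  (b) Q = 2.74  (c) BW = 8307 Hz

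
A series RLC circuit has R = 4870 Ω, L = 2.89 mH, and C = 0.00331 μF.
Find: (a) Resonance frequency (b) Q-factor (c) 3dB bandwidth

Step 1 — Resonance condition Im(Z)=0 gives ω₀ = 1/√(LC).
Step 2 — ω₀ = 1/√(0.00289·3.31e-09) = 3.233e+05 rad/s.
Step 3 — f₀ = ω₀/(2π) = 5.146e+04 Hz.
Step 4 — Series Q: Q = ω₀L/R = 3.233e+05·0.00289/4870 = 0.1919.
Step 5 — 3dB bandwidth: Δω = ω₀/Q = 1.685e+06 rad/s; BW = Δω/(2π) = 2.682e+05 Hz.

(a) f₀ = 5.146e+04 Hz  (b) Q = 0.1919  (c) BW = 2.682e+05 Hz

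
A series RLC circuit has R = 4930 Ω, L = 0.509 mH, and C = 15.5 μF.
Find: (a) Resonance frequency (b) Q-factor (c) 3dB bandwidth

Step 1 — Resonance condition Im(Z)=0 gives ω₀ = 1/√(LC).
Step 2 — ω₀ = 1/√(0.000509·1.55e-05) = 1.126e+04 rad/s.
Step 3 — f₀ = ω₀/(2π) = 1792 Hz.
Step 4 — Series Q: Q = ω₀L/R = 1.126e+04·0.000509/4930 = 0.001162.
Step 5 — 3dB bandwidth: Δω = ω₀/Q = 9.686e+06 rad/s; BW = Δω/(2π) = 1.542e+06 Hz.

(a) f₀ = 1792 Hz  (b) Q = 0.001162  (c) BW = 1.542e+06 Hz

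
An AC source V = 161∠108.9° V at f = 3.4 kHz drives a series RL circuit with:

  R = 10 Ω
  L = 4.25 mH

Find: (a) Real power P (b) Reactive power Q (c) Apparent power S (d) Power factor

Step 1 — Angular frequency: ω = 2π·f = 2π·3400 = 2.136e+04 rad/s.
Step 2 — Component impedances:
  R: Z = R = 10 Ω
  L: Z = jωL = j·2.136e+04·0.00425 = 0 + j90.79 Ω
Step 3 — Series combination: Z_total = R + L = 10 + j90.79 Ω = 91.34∠83.7° Ω.
Step 4 — Source phasor: V = 161∠108.9° V = -52.15 + j152.3 V.
Step 5 — Current: I = V / Z = 1.595 + j0.7501 A = 1.763∠25.2° A.
Step 6 — Complex power: S = V·I* = 31.07 + j282.1 VA.
Step 7 — Real power: P = Re(S) = 31.07 W.
Step 8 — Reactive power: Q = Im(S) = 282.1 VAR.
Step 9 — Apparent power: |S| = 283.8 VA.
Step 10 — Power factor: PF = P/|S| = 0.1095 (lagging).

(a) P = 31.07 W  (b) Q = 282.1 VAR  (c) S = 283.8 VA  (d) PF = 0.1095 (lagging)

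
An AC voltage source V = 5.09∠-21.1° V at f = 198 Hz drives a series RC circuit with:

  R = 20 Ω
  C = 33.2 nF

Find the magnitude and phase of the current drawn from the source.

Step 1 — Angular frequency: ω = 2π·f = 2π·198 = 1244 rad/s.
Step 2 — Component impedances:
  R: Z = R = 20 Ω
  C: Z = 1/(jωC) = -j/(ω·C) = 0 - j2.421e+04 Ω
Step 3 — Series combination: Z_total = R + C = 20 - j2.421e+04 Ω = 2.421e+04∠-90.0° Ω.
Step 4 — Source phasor: V = 5.09∠-21.1° V = 4.749 - j1.832 V.
Step 5 — Ohm's law: I = V / Z_total = (4.749 - j1.832) / (20 - j2.421e+04) = 7.585e-05 + j0.0001961 A.
Step 6 — Convert to polar: |I| = 0.0002102 A, ∠I = 68.9°.

I = 0.0002102∠68.9° A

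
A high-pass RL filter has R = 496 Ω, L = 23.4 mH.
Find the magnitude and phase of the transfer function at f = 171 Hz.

Step 1 — Angular frequency: ω = 2π·171 = 1074 rad/s.
Step 2 — Transfer function: H(jω) = jωL/(R + jωL).
Step 3 — Numerator jωL = j·25.14; denominator R + jωL = 496 + j25.14.
Step 4 — H = 0.002563 + j0.05056.
Step 5 — Magnitude: |H| = 0.05062 (-25.9 dB); phase: φ = 87.1°.

|H| = 0.05062 (-25.9 dB), φ = 87.1°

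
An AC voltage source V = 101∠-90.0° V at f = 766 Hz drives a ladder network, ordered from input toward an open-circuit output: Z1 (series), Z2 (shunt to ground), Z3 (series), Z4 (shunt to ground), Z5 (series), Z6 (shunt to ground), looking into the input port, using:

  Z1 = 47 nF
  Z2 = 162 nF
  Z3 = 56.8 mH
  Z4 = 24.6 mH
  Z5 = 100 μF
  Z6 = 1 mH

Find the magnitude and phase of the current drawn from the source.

Step 1 — Angular frequency: ω = 2π·f = 2π·766 = 4813 rad/s.
Step 2 — Component impedances:
  Z1: Z = 1/(jωC) = -j/(ω·C) = 0 - j4421 Ω
  Z2: Z = 1/(jωC) = -j/(ω·C) = 0 - j1283 Ω
  Z3: Z = jωL = j·4813·0.0568 = 0 + j273.4 Ω
  Z4: Z = jωL = j·4813·0.0246 = 0 + j118.4 Ω
  Z5: Z = 1/(jωC) = -j/(ω·C) = 0 - j2.078 Ω
  Z6: Z = jωL = j·4813·0.001 = 0 + j4.813 Ω
Step 3 — Ladder network (open output): work backward from the far end, alternating series and parallel combinations. Z_in = 0 - j4069 Ω = 4069∠-90.0° Ω.
Step 4 — Source phasor: V = 101∠-90.0° V = 0 - j101 V.
Step 5 — Ohm's law: I = V / Z_total = (0 - j101) / (0 - j4069) = 0.02482 A.
Step 6 — Convert to polar: |I| = 0.02482 A, ∠I = 0.0°.

I = 0.02482∠0.0° A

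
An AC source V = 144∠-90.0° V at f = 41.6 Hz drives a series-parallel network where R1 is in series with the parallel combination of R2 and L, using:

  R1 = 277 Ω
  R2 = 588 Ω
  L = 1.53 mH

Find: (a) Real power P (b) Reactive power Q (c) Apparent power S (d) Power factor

Step 1 — Angular frequency: ω = 2π·f = 2π·41.6 = 261.4 rad/s.
Step 2 — Component impedances:
  R1: Z = R = 277 Ω
  R2: Z = R = 588 Ω
  L: Z = jωL = j·261.4·0.00153 = 0 + j0.3999 Ω
Step 3 — Parallel branch: R2 || L = 1/(1/R2 + 1/L) = 0.000272 + j0.3999 Ω.
Step 4 — Series with R1: Z_total = R1 + (R2 || L) = 277 + j0.3999 Ω = 277∠0.1° Ω.
Step 5 — Source phasor: V = 144∠-90.0° V = 0 - j144 V.
Step 6 — Current: I = V / Z = -0.0007505 - j0.5199 A = 0.5199∠-90.1° A.
Step 7 — Complex power: S = V·I* = 74.86 + j0.1081 VA.
Step 8 — Real power: P = Re(S) = 74.86 W.
Step 9 — Reactive power: Q = Im(S) = 0.1081 VAR.
Step 10 — Apparent power: |S| = 74.86 VA.
Step 11 — Power factor: PF = P/|S| = 1 (lagging).

(a) P = 74.86 W  (b) Q = 0.1081 VAR  (c) S = 74.86 VA  (d) PF = 1 (lagging)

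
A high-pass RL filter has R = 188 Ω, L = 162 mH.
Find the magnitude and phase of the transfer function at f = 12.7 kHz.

Step 1 — Angular frequency: ω = 2π·1.27e+04 = 7.98e+04 rad/s.
Step 2 — Transfer function: H(jω) = jωL/(R + jωL).
Step 3 — Numerator jωL = j·1.293e+04; denominator R + jωL = 188 + j1.293e+04.
Step 4 — H = 0.9998 + j0.01454.
Step 5 — Magnitude: |H| = 0.9999 (-0.0 dB); phase: φ = 0.8°.

|H| = 0.9999 (-0.0 dB), φ = 0.8°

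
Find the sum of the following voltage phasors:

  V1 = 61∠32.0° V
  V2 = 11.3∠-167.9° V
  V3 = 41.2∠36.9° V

Step 1 — Convert each phasor to rectangular form:
  V1 = 61·(cos(32.0°) + j·sin(32.0°)) = 51.73 + j32.33 V
  V2 = 11.3·(cos(-167.9°) + j·sin(-167.9°)) = -11.05 - j2.369 V
  V3 = 41.2·(cos(36.9°) + j·sin(36.9°)) = 32.95 + j24.74 V
Step 2 — Sum components: V_total = 73.63 + j54.69 V.
Step 3 — Convert to polar: |V_total| = 91.72 V, ∠V_total = 36.6°.

V_total = 91.72∠36.6° V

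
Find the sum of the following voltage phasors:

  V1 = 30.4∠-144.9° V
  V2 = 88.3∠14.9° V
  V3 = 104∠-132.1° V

Step 1 — Convert each phasor to rectangular form:
  V1 = 30.4·(cos(-144.9°) + j·sin(-144.9°)) = -24.87 - j17.48 V
  V2 = 88.3·(cos(14.9°) + j·sin(14.9°)) = 85.33 + j22.7 V
  V3 = 104·(cos(-132.1°) + j·sin(-132.1°)) = -69.72 - j77.17 V
Step 2 — Sum components: V_total = -9.265 - j71.94 V.
Step 3 — Convert to polar: |V_total| = 72.53 V, ∠V_total = -97.3°.

V_total = 72.53∠-97.3° V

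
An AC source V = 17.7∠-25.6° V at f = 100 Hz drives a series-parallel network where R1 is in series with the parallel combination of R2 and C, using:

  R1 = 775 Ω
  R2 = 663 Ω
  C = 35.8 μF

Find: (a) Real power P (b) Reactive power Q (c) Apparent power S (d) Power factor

Step 1 — Angular frequency: ω = 2π·f = 2π·100 = 628.3 rad/s.
Step 2 — Component impedances:
  R1: Z = R = 775 Ω
  R2: Z = R = 663 Ω
  C: Z = 1/(jωC) = -j/(ω·C) = 0 - j44.46 Ω
Step 3 — Parallel branch: R2 || C = 1/(1/R2 + 1/C) = 2.968 - j44.26 Ω.
Step 4 — Series with R1: Z_total = R1 + (R2 || C) = 778 - j44.26 Ω = 779.2∠-3.3° Ω.
Step 5 — Source phasor: V = 17.7∠-25.6° V = 15.96 - j7.648 V.
Step 6 — Current: I = V / Z = 0.02101 - j0.008635 A = 0.02271∠-22.3° A.
Step 7 — Complex power: S = V·I* = 0.4014 - j0.02284 VA.
Step 8 — Real power: P = Re(S) = 0.4014 W.
Step 9 — Reactive power: Q = Im(S) = -0.02284 VAR.
Step 10 — Apparent power: |S| = 0.4021 VA.
Step 11 — Power factor: PF = P/|S| = 0.9984 (leading).

(a) P = 0.4014 W  (b) Q = -0.02284 VAR  (c) S = 0.4021 VA  (d) PF = 0.9984 (leading)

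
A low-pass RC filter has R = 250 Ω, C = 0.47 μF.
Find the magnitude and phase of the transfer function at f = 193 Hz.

Step 1 — Angular frequency: ω = 2π·193 = 1213 rad/s.
Step 2 — Transfer function: H(jω) = 1/(1 + jωRC).
Step 3 — Denominator: 1 + jωRC = 1 + j·1213·250·4.7e-07 = 1 + j0.1425.
Step 4 — H = 0.9801 - j0.1397.
Step 5 — Magnitude: |H| = 0.99 (-0.1 dB); phase: φ = -8.1°.

|H| = 0.99 (-0.1 dB), φ = -8.1°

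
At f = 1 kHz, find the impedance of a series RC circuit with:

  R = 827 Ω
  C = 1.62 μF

Step 1 — Angular frequency: ω = 2π·f = 2π·1000 = 6283 rad/s.
Step 2 — Component impedances:
  R: Z = R = 827 Ω
  C: Z = 1/(jωC) = -j/(ω·C) = 0 - j98.24 Ω
Step 3 — Series combination: Z_total = R + C = 827 - j98.24 Ω = 832.8∠-6.8° Ω.

Z = 827 - j98.24 Ω = 832.8∠-6.8° Ω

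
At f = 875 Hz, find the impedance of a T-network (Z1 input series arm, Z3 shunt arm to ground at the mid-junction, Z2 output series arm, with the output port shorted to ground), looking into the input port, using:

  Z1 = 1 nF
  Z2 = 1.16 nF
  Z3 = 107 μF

Step 1 — Angular frequency: ω = 2π·f = 2π·875 = 5498 rad/s.
Step 2 — Component impedances:
  Z1: Z = 1/(jωC) = -j/(ω·C) = 0 - j1.819e+05 Ω
  Z2: Z = 1/(jωC) = -j/(ω·C) = 0 - j1.568e+05 Ω
  Z3: Z = 1/(jωC) = -j/(ω·C) = 0 - j1.7 Ω
Step 3 — With the output port shorted to ground, the output series arm Z2 runs from the junction to ground; the shunt arm Z3 also runs from the junction to ground. They appear in parallel: Z3 || Z2 = 0 - j1.7 Ω.
Step 4 — Series with input arm Z1: Z_in = Z1 + (Z3 || Z2) = 0 - j1.819e+05 Ω = 1.819e+05∠-90.0° Ω.

Z = 0 - j1.819e+05 Ω = 1.819e+05∠-90.0° Ω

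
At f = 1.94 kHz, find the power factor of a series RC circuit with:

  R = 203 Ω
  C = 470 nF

Step 1 — Angular frequency: ω = 2π·f = 2π·1940 = 1.219e+04 rad/s.
Step 2 — Component impedances:
  R: Z = R = 203 Ω
  C: Z = 1/(jωC) = -j/(ω·C) = 0 - j174.6 Ω
Step 3 — Series combination: Z_total = R + C = 203 - j174.6 Ω = 267.7∠-40.7° Ω.
Step 4 — Power factor: PF = cos(φ) = Re(Z)/|Z| = 203/267.73 = 0.7582.
Step 5 — Type: Im(Z) = -174.6 ⇒ leading (phase φ = -40.7°).

PF = 0.7582 (leading, φ = -40.7°)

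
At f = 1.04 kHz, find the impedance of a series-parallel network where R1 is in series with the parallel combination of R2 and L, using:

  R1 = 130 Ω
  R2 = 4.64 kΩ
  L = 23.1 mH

Step 1 — Angular frequency: ω = 2π·f = 2π·1040 = 6535 rad/s.
Step 2 — Component impedances:
  R1: Z = R = 130 Ω
  R2: Z = R = 4640 Ω
  L: Z = jωL = j·6535·0.0231 = 0 + j150.9 Ω
Step 3 — Parallel branch: R2 || L = 1/(1/R2 + 1/L) = 4.905 + j150.8 Ω.
Step 4 — Series with R1: Z_total = R1 + (R2 || L) = 134.9 + j150.8 Ω = 202.3∠48.2° Ω.

Z = 134.9 + j150.8 Ω = 202.3∠48.2° Ω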